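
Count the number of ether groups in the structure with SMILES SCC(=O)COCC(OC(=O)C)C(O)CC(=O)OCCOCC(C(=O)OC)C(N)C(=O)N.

2

–SH on an sp³ carbon → thiol.
–C(=O)– with carbon on both sides → ketone.
C–O–C with sp³ carbons on both sides and no adjacent C=O → ether.
pendant –OC(=O)CH3: an acyloxy group → ester.
–OH on an sp³ carbon → alcohol (secondary).
–C(=O)–O–C with C on the carbonyl side → ester.
C–O–C with sp³ carbons on both sides and no adjacent C=O → ether.
pendant –COOCH3: carbonyl C bonded to C and –OCH3 → ester.
–NH2 on an sp³ carbon with no adjacent C=O → amine.
–C(=O)NH2: carbonyl C bonded to C and to N → amide (the N is not a separate amine).
Ether appears at: CH2OCH2, CH2OCH2 → 2.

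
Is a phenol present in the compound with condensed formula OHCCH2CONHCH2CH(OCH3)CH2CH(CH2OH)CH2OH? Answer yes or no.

no

terminal –CHO: carbonyl C bonded to H and C → aldehyde.
–C(=O)–N– linkage → amide (the N is not an amine).
pendant –OCH3: C–O–C with sp³ C, no adjacent C=O → ether.
pendant –CH2OH on an sp³ backbone C → alcohol.
–OH on an sp³ carbon → alcohol.
In each of CH(CH2OH) and CH2OH, the –OH is on an sp³ carbon, not on an aromatic ring, so it is an alcohol.
The groups actually present are: alcohol, aldehyde, amide, ether.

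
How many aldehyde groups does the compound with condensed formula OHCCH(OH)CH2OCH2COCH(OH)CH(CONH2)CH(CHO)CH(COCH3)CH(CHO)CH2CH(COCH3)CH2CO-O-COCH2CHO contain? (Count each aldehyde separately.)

4

terminal –CHO: carbonyl C bonded to H and C → aldehyde.
–OH on an sp³ carbon → alcohol (secondary).
C–O–C with sp³ carbons on both sides and no adjacent C=O → ether.
–C(=O)– with carbon on both sides → ketone.
–OH on an sp³ carbon → alcohol (secondary).
pendant –CONH2: carbonyl C bonded to C and N → amide.
pendant –CHO: carbonyl C bonded to C and H → aldehyde.
pendant –COCH3: carbonyl C bonded to two carbons → ketone.
pendant –CHO: carbonyl C bonded to C and H → aldehyde.
pendant –COCH3: carbonyl C bonded to two carbons → ketone.
two acyl groups sharing one oxygen, –C(=O)–O–C(=O)– → anhydride.
terminal –CHO: carbonyl C bonded to H and C → aldehyde.
Aldehyde appears at: OHC, CH(CHO), CH(CHO), CHO → 4.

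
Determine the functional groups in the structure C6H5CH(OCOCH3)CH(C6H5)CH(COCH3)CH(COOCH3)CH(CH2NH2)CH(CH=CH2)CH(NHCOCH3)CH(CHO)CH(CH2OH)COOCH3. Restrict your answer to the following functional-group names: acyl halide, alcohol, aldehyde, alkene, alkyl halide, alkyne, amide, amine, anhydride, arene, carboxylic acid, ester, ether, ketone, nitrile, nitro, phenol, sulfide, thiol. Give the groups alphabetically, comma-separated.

alcohol, aldehyde, alkene, amide, amine, arene, ester, ketone

Working along the chain:
  C6H5: C6H5– phenyl ring → arene.
  CH(OCOCH3): pendant –OC(=O)CH3: an acyloxy group → ester.
  CH(C6H5): pendant –C6H5: benzene ring → arene.
  CH(COCH3): pendant –COCH3: carbonyl C bonded to two carbons → ketone.
  CH(COOCH3): pendant –COOCH3: carbonyl C bonded to C and –OCH3 → ester.
  CH(CH2NH2): pendant –CH2NH2: N on sp³ C, no adjacent C=O → amine.
  CH(CH=CH2): pendant –CH=CH2: C=C double bond → alkene.
  CH(NHCOCH3): pendant –NHC(=O)CH3: N bonded to a carbonyl → amide (not amine).
  CH(CHO): pendant –CHO: carbonyl C bonded to C and H → aldehyde.
  CH(CH2OH): pendant –CH2OH on an sp³ backbone C → alcohol.
  COOCH3: –C(=O)OCH3: carbonyl C bonded to C and to –OCH3 → ester (not ketone + ether).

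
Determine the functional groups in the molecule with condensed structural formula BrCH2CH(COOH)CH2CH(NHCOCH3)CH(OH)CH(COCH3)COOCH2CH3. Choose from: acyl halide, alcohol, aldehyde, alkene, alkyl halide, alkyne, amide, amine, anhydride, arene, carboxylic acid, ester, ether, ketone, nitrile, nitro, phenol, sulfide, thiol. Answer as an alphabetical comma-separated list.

alcohol, alkyl halide, amide, carboxylic acid, ester, ketone

Working along the chain:
  BrCH2: halogen on an sp³ carbon → alkyl halide.
  CH(COOH): pendant –COOH: carbonyl C bonded to C and –OH → carboxylic acid.
  CH(NHCOCH3): pendant –NHC(=O)CH3: N bonded to a carbonyl → amide (not amine).
  CH(OH): –OH on an sp³ carbon → alcohol (secondary).
  CH(COCH3): pendant –COCH3: carbonyl C bonded to two carbons → ketone.
  COOCH2CH3: –C(=O)OCH2CH3: carbonyl C bonded to C and to –OEt → ester.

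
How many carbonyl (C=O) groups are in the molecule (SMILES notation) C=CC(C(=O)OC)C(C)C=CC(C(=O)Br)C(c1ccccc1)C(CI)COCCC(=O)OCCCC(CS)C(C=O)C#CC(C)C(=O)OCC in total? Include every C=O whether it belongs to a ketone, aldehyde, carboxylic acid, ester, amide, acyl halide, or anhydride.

5

CH(COOCH3): ester, 1 C=O (running total 1).
CH(COBr): acyl halide, 1 C=O (running total 2).
CH2COOCH2: ester, 1 C=O (running total 3).
CH(CHO): aldehyde, 1 C=O (running total 4).
COOCH2CH3: ester, 1 C=O (running total 5).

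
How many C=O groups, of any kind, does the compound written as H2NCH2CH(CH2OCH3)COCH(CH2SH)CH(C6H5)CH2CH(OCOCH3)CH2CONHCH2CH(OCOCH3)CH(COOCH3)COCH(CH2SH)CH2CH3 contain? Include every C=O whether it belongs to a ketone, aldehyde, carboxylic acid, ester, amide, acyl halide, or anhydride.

CO: ketone, 1 C=O (running total 1).
CH(OCOCH3): ester, 1 C=O (running total 2).
CH2CONHCH2: amide, 1 C=O (running total 3).
CH(OCOCH3): ester, 1 C=O (running total 4).
CH(COOCH3): ester, 1 C=O (running total 5).
CO: ketone, 1 C=O (running total 6).

6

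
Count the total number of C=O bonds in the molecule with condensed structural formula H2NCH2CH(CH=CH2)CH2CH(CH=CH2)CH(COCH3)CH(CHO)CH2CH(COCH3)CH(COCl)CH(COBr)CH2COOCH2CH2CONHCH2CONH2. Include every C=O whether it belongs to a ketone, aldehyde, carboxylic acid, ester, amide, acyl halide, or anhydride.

CH(COCH3): ketone, 1 C=O (running total 1).
CH(CHO): aldehyde, 1 C=O (running total 2).
CH(COCH3): ketone, 1 C=O (running total 3).
CH(COCl): acyl halide, 1 C=O (running total 4).
CH(COBr): acyl halide, 1 C=O (running total 5).
CH2COOCH2: ester, 1 C=O (running total 6).
CH2CONHCH2: amide, 1 C=O (running total 7).
CONH2: amide, 1 C=O (running total 8).

8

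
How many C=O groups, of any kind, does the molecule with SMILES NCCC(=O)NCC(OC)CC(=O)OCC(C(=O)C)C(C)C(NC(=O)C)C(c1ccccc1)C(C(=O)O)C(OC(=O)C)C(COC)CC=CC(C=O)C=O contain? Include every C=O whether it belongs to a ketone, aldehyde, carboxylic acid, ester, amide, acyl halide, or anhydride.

CH2CONHCH2: amide, 1 C=O (running total 1).
CH2COOCH2: ester, 1 C=O (running total 2).
CH(COCH3): ketone, 1 C=O (running total 3).
CH(NHCOCH3): amide, 1 C=O (running total 4).
CH(COOH): carboxylic acid, 1 C=O (running total 5).
CH(OCOCH3): ester, 1 C=O (running total 6).
CH(CHO): aldehyde, 1 C=O (running total 7).
CHO: aldehyde, 1 C=O (running total 8).

8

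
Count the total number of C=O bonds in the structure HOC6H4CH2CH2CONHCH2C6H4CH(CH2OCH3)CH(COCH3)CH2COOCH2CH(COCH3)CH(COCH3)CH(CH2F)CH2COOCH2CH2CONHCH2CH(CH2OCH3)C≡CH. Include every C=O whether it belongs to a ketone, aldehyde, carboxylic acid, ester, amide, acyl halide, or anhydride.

CH2CONHCH2: amide, 1 C=O (running total 1).
CH(COCH3): ketone, 1 C=O (running total 2).
CH2COOCH2: ester, 1 C=O (running total 3).
CH(COCH3): ketone, 1 C=O (running total 4).
CH(COCH3): ketone, 1 C=O (running total 5).
CH2COOCH2: ester, 1 C=O (running total 6).
CH2CONHCH2: amide, 1 C=O (running total 7).

7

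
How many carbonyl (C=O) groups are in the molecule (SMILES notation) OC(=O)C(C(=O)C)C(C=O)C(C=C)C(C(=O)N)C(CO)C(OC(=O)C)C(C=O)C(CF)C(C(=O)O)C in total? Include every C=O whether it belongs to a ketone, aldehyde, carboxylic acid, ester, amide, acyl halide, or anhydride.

HOOC: carboxylic acid, 1 C=O (running total 1).
CH(COCH3): ketone, 1 C=O (running total 2).
CH(CHO): aldehyde, 1 C=O (running total 3).
CH(CONH2): amide, 1 C=O (running total 4).
CH(OCOCH3): ester, 1 C=O (running total 5).
CH(CHO): aldehyde, 1 C=O (running total 6).
CH(COOH): carboxylic acid, 1 C=O (running total 7).

7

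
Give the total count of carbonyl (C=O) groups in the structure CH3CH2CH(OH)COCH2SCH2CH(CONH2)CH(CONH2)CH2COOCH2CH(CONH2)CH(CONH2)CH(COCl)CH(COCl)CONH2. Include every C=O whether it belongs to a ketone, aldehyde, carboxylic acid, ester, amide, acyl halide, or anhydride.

9

CO: ketone, 1 C=O (running total 1).
CH(CONH2): amide, 1 C=O (running total 2).
CH(CONH2): amide, 1 C=O (running total 3).
CH2COOCH2: ester, 1 C=O (running total 4).
CH(CONH2): amide, 1 C=O (running total 5).
CH(CONH2): amide, 1 C=O (running total 6).
CH(COCl): acyl halide, 1 C=O (running total 7).
CH(COCl): acyl halide, 1 C=O (running total 8).
CONH2: amide, 1 C=O (running total 9).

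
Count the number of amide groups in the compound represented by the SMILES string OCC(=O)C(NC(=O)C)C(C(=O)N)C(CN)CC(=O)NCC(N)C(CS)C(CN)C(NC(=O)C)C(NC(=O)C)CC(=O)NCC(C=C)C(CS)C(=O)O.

6

HO– on an sp³ carbon → alcohol.
–C(=O)– with carbon on both sides → ketone.
pendant –NHC(=O)CH3: N bonded to a carbonyl → amide (not amine).
pendant –CONH2: carbonyl C bonded to C and N → amide.
pendant –CH2NH2: N on sp³ C, no adjacent C=O → amine.
–C(=O)–N– linkage → amide (the N is not an amine).
–NH2 on an sp³ carbon with no adjacent C=O → amine.
pendant –CH2SH → thiol.
pendant –CH2NH2: N on sp³ C, no adjacent C=O → amine.
pendant –NHC(=O)CH3: N bonded to a carbonyl → amide (not amine).
pendant –NHC(=O)CH3: N bonded to a carbonyl → amide (not amine).
–C(=O)–N– linkage → amide (the N is not an amine).
pendant –CH=CH2: C=C double bond → alkene.
pendant –CH2SH → thiol.
–COOH: carbonyl C bonded to –OH and C → carboxylic acid (the –OH is not a separate alcohol).
Amide appears at: CH(NHCOCH3), CH(CONH2), CH2CONHCH2, CH(NHCOCH3), CH(NHCOCH3), CH2CONHCH2 → 6.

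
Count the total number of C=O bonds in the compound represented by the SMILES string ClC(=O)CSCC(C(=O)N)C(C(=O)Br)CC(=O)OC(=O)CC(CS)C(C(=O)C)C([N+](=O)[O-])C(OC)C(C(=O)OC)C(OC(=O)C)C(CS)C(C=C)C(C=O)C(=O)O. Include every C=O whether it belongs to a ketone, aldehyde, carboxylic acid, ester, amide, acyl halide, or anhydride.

10

ClCO: acyl halide, 1 C=O (running total 1).
CH(CONH2): amide, 1 C=O (running total 2).
CH(COBr): acyl halide, 1 C=O (running total 3).
CH2CO-O-COCH2: anhydride, 2 C=O (running total 5).
CH(COCH3): ketone, 1 C=O (running total 6).
CH(COOCH3): ester, 1 C=O (running total 7).
CH(OCOCH3): ester, 1 C=O (running total 8).
CH(CHO): aldehyde, 1 C=O (running total 9).
COOH: carboxylic acid, 1 C=O (running total 10).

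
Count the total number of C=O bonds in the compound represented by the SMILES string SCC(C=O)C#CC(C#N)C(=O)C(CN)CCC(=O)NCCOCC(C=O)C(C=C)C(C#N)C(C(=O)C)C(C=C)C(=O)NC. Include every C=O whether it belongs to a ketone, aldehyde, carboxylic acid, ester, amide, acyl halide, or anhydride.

CH(CHO): aldehyde, 1 C=O (running total 1).
CO: ketone, 1 C=O (running total 2).
CH2CONHCH2: amide, 1 C=O (running total 3).
CH(CHO): aldehyde, 1 C=O (running total 4).
CH(COCH3): ketone, 1 C=O (running total 5).
CONHCH3: amide, 1 C=O (running total 6).

6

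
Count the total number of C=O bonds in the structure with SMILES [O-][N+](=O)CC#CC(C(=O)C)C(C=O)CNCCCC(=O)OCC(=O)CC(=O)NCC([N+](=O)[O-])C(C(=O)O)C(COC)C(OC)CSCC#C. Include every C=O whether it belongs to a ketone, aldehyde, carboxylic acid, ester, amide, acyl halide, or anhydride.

6

CH(COCH3): ketone, 1 C=O (running total 1).
CH(CHO): aldehyde, 1 C=O (running total 2).
CH2COOCH2: ester, 1 C=O (running total 3).
CO: ketone, 1 C=O (running total 4).
CH2CONHCH2: amide, 1 C=O (running total 5).
CH(COOH): carboxylic acid, 1 C=O (running total 6).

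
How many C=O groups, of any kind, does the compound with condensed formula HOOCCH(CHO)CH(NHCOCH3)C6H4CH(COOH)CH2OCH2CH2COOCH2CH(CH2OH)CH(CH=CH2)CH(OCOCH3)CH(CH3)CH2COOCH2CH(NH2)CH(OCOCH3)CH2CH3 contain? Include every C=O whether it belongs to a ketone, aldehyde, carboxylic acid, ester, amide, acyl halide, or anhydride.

HOOC: carboxylic acid, 1 C=O (running total 1).
CH(CHO): aldehyde, 1 C=O (running total 2).
CH(NHCOCH3): amide, 1 C=O (running total 3).
CH(COOH): carboxylic acid, 1 C=O (running total 4).
CH2COOCH2: ester, 1 C=O (running total 5).
CH(OCOCH3): ester, 1 C=O (running total 6).
CH2COOCH2: ester, 1 C=O (running total 7).
CH(OCOCH3): ester, 1 C=O (running total 8).

8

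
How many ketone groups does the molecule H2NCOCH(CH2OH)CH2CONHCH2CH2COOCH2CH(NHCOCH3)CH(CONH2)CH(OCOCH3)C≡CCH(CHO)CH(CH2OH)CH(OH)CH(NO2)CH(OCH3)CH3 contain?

Taking each segment in turn:
  H2NCO: –C(=O)NH2: carbonyl C bonded to C and to N → amide (the N is not a separate amine).
  CH(CH2OH): pendant –CH2OH on an sp³ backbone C → alcohol.
  CH2CONHCH2: –C(=O)–N– linkage → amide (the N is not an amine).
  CH2COOCH2: –C(=O)–O–C with C on the carbonyl side → ester.
  CH(NHCOCH3): pendant –NHC(=O)CH3: N bonded to a carbonyl → amide (not amine).
  CH(CONH2): pendant –CONH2: carbonyl C bonded to C and N → amide.
  CH(OCOCH3): pendant –OC(=O)CH3: an acyloxy group → ester.
  C≡C: C≡C triple bond → alkyne.
  CH(CHO): pendant –CHO: carbonyl C bonded to C and H → aldehyde.
  CH(CH2OH): pendant –CH2OH on an sp³ backbone C → alcohol.
  CH(OH): –OH on an sp³ carbon → alcohol (secondary).
  CH(NO2): –NO2 on an sp³ carbon → nitro (the N=O is not a carbonyl).
  CH(OCH3): pendant –OCH3: C–O–C with sp³ C, no adjacent C=O → ether.
No segment is a ketone: H2NCO is amide, not ketone; CH2CONHCH2 is amide, not ketone; CH2COOCH2 is ester, not ketone. → 0.

0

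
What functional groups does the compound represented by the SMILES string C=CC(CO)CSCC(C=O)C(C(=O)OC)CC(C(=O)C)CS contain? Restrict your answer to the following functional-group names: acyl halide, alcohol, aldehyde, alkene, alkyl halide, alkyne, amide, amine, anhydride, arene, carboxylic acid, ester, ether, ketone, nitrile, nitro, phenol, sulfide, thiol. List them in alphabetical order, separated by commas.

C=C double bond → alkene.
pendant –CH2OH on an sp³ backbone C → alcohol.
C–S–C linkage → sulfide (thioether).
pendant –CHO: carbonyl C bonded to C and H → aldehyde.
pendant –COOCH3: carbonyl C bonded to C and –OCH3 → ester.
pendant –COCH3: carbonyl C bonded to two carbons → ketone.
–SH on an sp³ carbon → thiol.

alcohol, aldehyde, alkene, ester, ketone, sulfide, thiol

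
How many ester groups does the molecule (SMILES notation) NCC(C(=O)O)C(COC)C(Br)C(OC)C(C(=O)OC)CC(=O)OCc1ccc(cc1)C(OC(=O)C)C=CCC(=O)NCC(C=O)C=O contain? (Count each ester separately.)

–NH2 on an sp³ carbon with no adjacent C=O → amine.
pendant –COOH: carbonyl C bonded to C and –OH → carboxylic acid.
pendant –CH2OCH3: C–O–C linkage → ether.
halogen on an sp³ carbon → alkyl halide.
pendant –OCH3: C–O–C with sp³ C, no adjacent C=O → ether.
pendant –COOCH3: carbonyl C bonded to C and –OCH3 → ester.
–C(=O)–O–C with C on the carbonyl side → ester.
para-disubstituted benzene ring → arene.
pendant –OC(=O)CH3: an acyloxy group → ester.
C=C double bond → alkene.
–C(=O)–N– linkage → amide (the N is not an amine).
pendant –CHO: carbonyl C bonded to C and H → aldehyde.
terminal –CHO: carbonyl C bonded to H and C → aldehyde.
Ester appears at: CH(COOCH3), CH2COOCH2, CH(OCOCH3) → 3.

3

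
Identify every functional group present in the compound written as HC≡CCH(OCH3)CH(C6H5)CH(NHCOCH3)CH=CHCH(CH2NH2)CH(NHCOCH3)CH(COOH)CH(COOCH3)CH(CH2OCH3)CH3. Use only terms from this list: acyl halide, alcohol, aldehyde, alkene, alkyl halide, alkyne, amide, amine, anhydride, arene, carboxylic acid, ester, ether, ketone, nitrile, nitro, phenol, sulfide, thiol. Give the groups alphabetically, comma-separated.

Taking each segment in turn:
  HC≡C: C≡C triple bond → alkyne.
  CH(OCH3): pendant –OCH3: C–O–C with sp³ C, no adjacent C=O → ether.
  CH(C6H5): pendant –C6H5: benzene ring → arene.
  CH(NHCOCH3): pendant –NHC(=O)CH3: N bonded to a carbonyl → amide (not amine).
  CH=CH: C=C double bond → alkene.
  CH(CH2NH2): pendant –CH2NH2: N on sp³ C, no adjacent C=O → amine.
  CH(NHCOCH3): pendant –NHC(=O)CH3: N bonded to a carbonyl → amide (not amine).
  CH(COOH): pendant –COOH: carbonyl C bonded to C and –OH → carboxylic acid.
  CH(COOCH3): pendant –COOCH3: carbonyl C bonded to C and –OCH3 → ester.
  CH(CH2OCH3): pendant –CH2OCH3: C–O–C linkage → ether.

alkene, alkyne, amide, amine, arene, carboxylic acid, ester, ether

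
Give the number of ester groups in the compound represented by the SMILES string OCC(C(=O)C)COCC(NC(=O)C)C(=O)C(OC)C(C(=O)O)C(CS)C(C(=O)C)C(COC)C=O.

Taking each segment in turn:
  HOCH2: HO– on an sp³ carbon → alcohol.
  CH(COCH3): pendant –COCH3: carbonyl C bonded to two carbons → ketone.
  CH2OCH2: C–O–C with sp³ carbons on both sides and no adjacent C=O → ether.
  CH(NHCOCH3): pendant –NHC(=O)CH3: N bonded to a carbonyl → amide (not amine).
  CO: –C(=O)– with carbon on both sides → ketone.
  CH(OCH3): pendant –OCH3: C–O–C with sp³ C, no adjacent C=O → ether.
  CH(COOH): pendant –COOH: carbonyl C bonded to C and –OH → carboxylic acid.
  CH(CH2SH): pendant –CH2SH → thiol.
  CH(COCH3): pendant –COCH3: carbonyl C bonded to two carbons → ketone.
  CH(CH2OCH3): pendant –CH2OCH3: C–O–C linkage → ether.
  CHO: terminal –CHO: carbonyl C bonded to H and C → aldehyde.
No segment is a ester: CH(COCH3) is ketone, not ester; CH2OCH2 is ether, not ester; CO is ketone, not ester. → 0.

0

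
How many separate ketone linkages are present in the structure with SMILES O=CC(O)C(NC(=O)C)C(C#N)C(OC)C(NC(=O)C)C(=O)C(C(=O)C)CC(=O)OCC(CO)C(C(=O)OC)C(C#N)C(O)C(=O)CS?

Reading the structure from left to right:
  OHC: terminal –CHO: carbonyl C bonded to H and C → aldehyde.
  CH(OH): –OH on an sp³ carbon → alcohol (secondary).
  CH(NHCOCH3): pendant –NHC(=O)CH3: N bonded to a carbonyl → amide (not amine).
  CH(CN): pendant –C≡N: nitrile.
  CH(OCH3): pendant –OCH3: C–O–C with sp³ C, no adjacent C=O → ether.
  CH(NHCOCH3): pendant –NHC(=O)CH3: N bonded to a carbonyl → amide (not amine).
  CO: –C(=O)– with carbon on both sides → ketone.
  CH(COCH3): pendant –COCH3: carbonyl C bonded to two carbons → ketone.
  CH2COOCH2: –C(=O)–O–C with C on the carbonyl side → ester.
  CH(CH2OH): pendant –CH2OH on an sp³ backbone C → alcohol.
  CH(COOCH3): pendant –COOCH3: carbonyl C bonded to C and –OCH3 → ester.
  CH(CN): pendant –C≡N: nitrile.
  CH(OH): –OH on an sp³ carbon → alcohol (secondary).
  CO: –C(=O)– with carbon on both sides → ketone.
  CH2SH: –SH on an sp³ carbon → thiol.
Ketone appears at: CO, CH(COCH3), CO → 3.

3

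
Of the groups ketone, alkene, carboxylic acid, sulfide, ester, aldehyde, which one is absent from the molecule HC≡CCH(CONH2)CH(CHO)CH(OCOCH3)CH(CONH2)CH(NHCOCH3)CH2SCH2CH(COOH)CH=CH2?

carboxylic acid: present (CH(COOH) — pendant –COOH: carbonyl C bonded to C and –OH → carboxylic acid).
ester: present (CH(OCOCH3) — pendant –OC(=O)CH3: an acyloxy group → ester).
aldehyde: present (CH(CHO) — pendant –CHO: carbonyl C bonded to C and H → aldehyde).
alkene: present (CH=CH2 — C=C double bond → alkene).
sulfide: present (CH2SCH2 — C–S–C linkage → sulfide (thioether)).
ketone: absent. In CH(OCOCH3), the C=O is bonded to an –O–C group, which defines an ester, not a ketone. In each of CH(CONH2) and CH(NHCOCH3), the C=O is bonded to nitrogen, which defines an amide, not a ketone. In CH(COOH), the C=O bears an –OH, making it a carboxylic acid rather than a ketone. In CH(CHO), the carbonyl carbon carries an H, so it is an aldehyde, not a ketone.

ketone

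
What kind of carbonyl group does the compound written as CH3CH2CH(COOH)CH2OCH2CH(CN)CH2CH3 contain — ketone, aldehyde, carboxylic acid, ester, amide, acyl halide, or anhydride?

The carbonyl is in the CH(COOH) segment: pendant –COOH: carbonyl C bonded to C and –OH → carboxylic acid.

carboxylic acid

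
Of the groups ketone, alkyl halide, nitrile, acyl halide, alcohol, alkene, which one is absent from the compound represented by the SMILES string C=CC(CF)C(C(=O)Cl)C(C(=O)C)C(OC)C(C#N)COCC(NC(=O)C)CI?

nitrile: present (CH(CN) — pendant –C≡N: nitrile).
acyl halide: present (CH(COCl) — pendant –C(=O)X: carbonyl C bonded to C and halogen → acyl halide).
alkyl halide: present (CH(CH2F) — pendant –CH2X: halogen on sp³ carbon → alkyl halide).
ketone: present (CH(COCH3) — pendant –COCH3: carbonyl C bonded to two carbons → ketone).
alkene: present (CH2=CH — C=C double bond → alkene).
alcohol: no segment matches this pattern.

alcohol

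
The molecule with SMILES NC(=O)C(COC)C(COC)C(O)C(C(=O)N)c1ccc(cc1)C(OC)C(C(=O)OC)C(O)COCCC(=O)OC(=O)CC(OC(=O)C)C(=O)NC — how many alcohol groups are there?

Reading the structure from left to right:
  H2NCO: –C(=O)NH2: carbonyl C bonded to C and to N → amide (the N is not a separate amine).
  CH(CH2OCH3): pendant –CH2OCH3: C–O–C linkage → ether.
  CH(CH2OCH3): pendant –CH2OCH3: C–O–C linkage → ether.
  CH(OH): –OH on an sp³ carbon → alcohol (secondary).
  CH(CONH2): pendant –CONH2: carbonyl C bonded to C and N → amide.
  C6H4: para-disubstituted benzene ring → arene.
  CH(OCH3): pendant –OCH3: C–O–C with sp³ C, no adjacent C=O → ether.
  CH(COOCH3): pendant –COOCH3: carbonyl C bonded to C and –OCH3 → ester.
  CH(OH): –OH on an sp³ carbon → alcohol (secondary).
  CH2OCH2: C–O–C with sp³ carbons on both sides and no adjacent C=O → ether.
  CH2CO-O-COCH2: two acyl groups sharing one oxygen, –C(=O)–O–C(=O)– → anhydride.
  CH(OCOCH3): pendant –OC(=O)CH3: an acyloxy group → ester.
  CONHCH3: –C(=O)NHCH3: carbonyl C bonded to C and to N → amide (the N is not an amine).
Alcohol appears at: CH(OH), CH(OH) → 2.

2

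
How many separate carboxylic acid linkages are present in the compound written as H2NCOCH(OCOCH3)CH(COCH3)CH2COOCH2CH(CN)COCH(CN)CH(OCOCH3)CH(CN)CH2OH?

0

Reading the structure from left to right:
  H2NCO: –C(=O)NH2: carbonyl C bonded to C and to N → amide (the N is not a separate amine).
  CH(OCOCH3): pendant –OC(=O)CH3: an acyloxy group → ester.
  CH(COCH3): pendant –COCH3: carbonyl C bonded to two carbons → ketone.
  CH2COOCH2: –C(=O)–O–C with C on the carbonyl side → ester.
  CH(CN): pendant –C≡N: nitrile.
  CO: –C(=O)– with carbon on both sides → ketone.
  CH(CN): pendant –C≡N: nitrile.
  CH(OCOCH3): pendant –OC(=O)CH3: an acyloxy group → ester.
  CH(CN): pendant –C≡N: nitrile.
  CH2OH: –OH on an sp³ carbon → alcohol.
No segment is a carboxylic acid: H2NCO is amide, not carboxylic acid; CH(OCOCH3) is ester, not carboxylic acid; CH2COOCH2 is ester, not carboxylic acid. → 0.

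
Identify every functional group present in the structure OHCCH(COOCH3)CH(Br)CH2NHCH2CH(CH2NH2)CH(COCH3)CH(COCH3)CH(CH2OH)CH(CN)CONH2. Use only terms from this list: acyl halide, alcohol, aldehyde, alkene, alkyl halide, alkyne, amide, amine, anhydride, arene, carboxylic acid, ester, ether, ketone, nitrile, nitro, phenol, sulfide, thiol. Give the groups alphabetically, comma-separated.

alcohol, aldehyde, alkyl halide, amide, amine, ester, ketone, nitrile

Reading the structure from left to right:
  OHC: terminal –CHO: carbonyl C bonded to H and C → aldehyde.
  CH(COOCH3): pendant –COOCH3: carbonyl C bonded to C and –OCH3 → ester.
  CH(Br): halogen on an sp³ carbon → alkyl halide.
  CH2NHCH2: C–N–C with sp³ carbons and no adjacent C=O → amine (secondary).
  CH(CH2NH2): pendant –CH2NH2: N on sp³ C, no adjacent C=O → amine.
  CH(COCH3): pendant –COCH3: carbonyl C bonded to two carbons → ketone.
  CH(COCH3): pendant –COCH3: carbonyl C bonded to two carbons → ketone.
  CH(CH2OH): pendant –CH2OH on an sp³ backbone C → alcohol.
  CH(CN): pendant –C≡N: nitrile.
  CONH2: –C(=O)NH2: carbonyl C bonded to C and to N → amide (the N is not a separate amine).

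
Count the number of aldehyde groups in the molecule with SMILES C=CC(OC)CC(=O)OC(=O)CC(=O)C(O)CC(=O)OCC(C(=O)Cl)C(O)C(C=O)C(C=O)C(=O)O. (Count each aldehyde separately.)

C=C double bond → alkene.
pendant –OCH3: C–O–C with sp³ C, no adjacent C=O → ether.
two acyl groups sharing one oxygen, –C(=O)–O–C(=O)– → anhydride.
–C(=O)– with carbon on both sides → ketone.
–OH on an sp³ carbon → alcohol (secondary).
–C(=O)–O–C with C on the carbonyl side → ester.
pendant –C(=O)X: carbonyl C bonded to C and halogen → acyl halide.
–OH on an sp³ carbon → alcohol (secondary).
pendant –CHO: carbonyl C bonded to C and H → aldehyde.
pendant –CHO: carbonyl C bonded to C and H → aldehyde.
–COOH: carbonyl C bonded to –OH and C → carboxylic acid (the –OH is not a separate alcohol).
Aldehyde appears at: CH(CHO), CH(CHO) → 2.

2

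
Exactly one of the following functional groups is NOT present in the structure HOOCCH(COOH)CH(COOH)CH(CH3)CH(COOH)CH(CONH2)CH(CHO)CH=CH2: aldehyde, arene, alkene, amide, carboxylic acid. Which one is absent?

amide: present (CH(CONH2) — pendant –CONH2: carbonyl C bonded to C and N → amide).
alkene: present (CH=CH2 — C=C double bond → alkene).
carboxylic acid: present (HOOC — –COOH: carbonyl C bonded to –OH and C → carboxylic acid (the –OH is not a separate alcohol)).
aldehyde: present (CH(CHO) — pendant –CHO: carbonyl C bonded to C and H → aldehyde).
arene: no segment matches this pattern.

arene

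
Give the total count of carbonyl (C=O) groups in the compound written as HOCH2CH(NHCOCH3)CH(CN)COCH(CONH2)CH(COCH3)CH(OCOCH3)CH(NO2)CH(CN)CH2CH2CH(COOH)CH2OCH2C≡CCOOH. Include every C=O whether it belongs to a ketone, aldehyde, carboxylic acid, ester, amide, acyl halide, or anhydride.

CH(NHCOCH3): amide, 1 C=O (running total 1).
CO: ketone, 1 C=O (running total 2).
CH(CONH2): amide, 1 C=O (running total 3).
CH(COCH3): ketone, 1 C=O (running total 4).
CH(OCOCH3): ester, 1 C=O (running total 5).
CH(COOH): carboxylic acid, 1 C=O (running total 6).
COOH: carboxylic acid, 1 C=O (running total 7).

7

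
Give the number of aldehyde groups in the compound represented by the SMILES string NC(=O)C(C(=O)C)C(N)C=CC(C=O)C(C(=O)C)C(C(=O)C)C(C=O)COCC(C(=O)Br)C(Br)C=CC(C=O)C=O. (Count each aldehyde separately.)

Taking each segment in turn:
  H2NCO: –C(=O)NH2: carbonyl C bonded to C and to N → amide (the N is not a separate amine).
  CH(COCH3): pendant –COCH3: carbonyl C bonded to two carbons → ketone.
  CH(NH2): –NH2 on an sp³ carbon with no adjacent C=O → amine.
  CH=CH: C=C double bond → alkene.
  CH(CHO): pendant –CHO: carbonyl C bonded to C and H → aldehyde.
  CH(COCH3): pendant –COCH3: carbonyl C bonded to two carbons → ketone.
  CH(COCH3): pendant –COCH3: carbonyl C bonded to two carbons → ketone.
  CH(CHO): pendant –CHO: carbonyl C bonded to C and H → aldehyde.
  CH2OCH2: C–O–C with sp³ carbons on both sides and no adjacent C=O → ether.
  CH(COBr): pendant –C(=O)X: carbonyl C bonded to C and halogen → acyl halide.
  CH(Br): halogen on an sp³ carbon → alkyl halide.
  CH=CH: C=C double bond → alkene.
  CH(CHO): pendant –CHO: carbonyl C bonded to C and H → aldehyde.
  CHO: terminal –CHO: carbonyl C bonded to H and C → aldehyde.
Aldehyde appears at: CH(CHO), CH(CHO), CH(CHO), CHO → 4.

4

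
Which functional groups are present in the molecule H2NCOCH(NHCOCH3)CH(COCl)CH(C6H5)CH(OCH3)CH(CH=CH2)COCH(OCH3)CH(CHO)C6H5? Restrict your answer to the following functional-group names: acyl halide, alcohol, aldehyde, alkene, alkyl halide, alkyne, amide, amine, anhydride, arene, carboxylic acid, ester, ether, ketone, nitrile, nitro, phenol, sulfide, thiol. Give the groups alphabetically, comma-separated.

Working along the chain:
  H2NCO: –C(=O)NH2: carbonyl C bonded to C and to N → amide (the N is not a separate amine).
  CH(NHCOCH3): pendant –NHC(=O)CH3: N bonded to a carbonyl → amide (not amine).
  CH(COCl): pendant –C(=O)X: carbonyl C bonded to C and halogen → acyl halide.
  CH(C6H5): pendant –C6H5: benzene ring → arene.
  CH(OCH3): pendant –OCH3: C–O–C with sp³ C, no adjacent C=O → ether.
  CH(CH=CH2): pendant –CH=CH2: C=C double bond → alkene.
  CO: –C(=O)– with carbon on both sides → ketone.
  CH(OCH3): pendant –OCH3: C–O–C with sp³ C, no adjacent C=O → ether.
  CH(CHO): pendant –CHO: carbonyl C bonded to C and H → aldehyde.
  C6H5: –C6H5 phenyl ring → arene.

acyl halide, aldehyde, alkene, amide, arene, ether, ketone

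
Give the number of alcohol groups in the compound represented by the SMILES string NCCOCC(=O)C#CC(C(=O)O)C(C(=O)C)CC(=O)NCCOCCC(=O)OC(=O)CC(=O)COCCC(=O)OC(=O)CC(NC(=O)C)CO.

Reading the structure from left to right:
  H2NCH2: –NH2 on an sp³ carbon with no adjacent C=O → amine.
  CH2OCH2: C–O–C with sp³ carbons on both sides and no adjacent C=O → ether.
  CO: –C(=O)– with carbon on both sides → ketone.
  C≡C: C≡C triple bond → alkyne.
  CH(COOH): pendant –COOH: carbonyl C bonded to C and –OH → carboxylic acid.
  CH(COCH3): pendant –COCH3: carbonyl C bonded to two carbons → ketone.
  CH2CONHCH2: –C(=O)–N– linkage → amide (the N is not an amine).
  CH2OCH2: C–O–C with sp³ carbons on both sides and no adjacent C=O → ether.
  CH2CO-O-COCH2: two acyl groups sharing one oxygen, –C(=O)–O–C(=O)– → anhydride.
  CO: –C(=O)– with carbon on both sides → ketone.
  CH2OCH2: C–O–C with sp³ carbons on both sides and no adjacent C=O → ether.
  CH2CO-O-COCH2: two acyl groups sharing one oxygen, –C(=O)–O–C(=O)– → anhydride.
  CH(NHCOCH3): pendant –NHC(=O)CH3: N bonded to a carbonyl → amide (not amine).
  CH2OH: –OH on an sp³ carbon → alcohol.
Alcohol appears at: CH2OH → 1.

1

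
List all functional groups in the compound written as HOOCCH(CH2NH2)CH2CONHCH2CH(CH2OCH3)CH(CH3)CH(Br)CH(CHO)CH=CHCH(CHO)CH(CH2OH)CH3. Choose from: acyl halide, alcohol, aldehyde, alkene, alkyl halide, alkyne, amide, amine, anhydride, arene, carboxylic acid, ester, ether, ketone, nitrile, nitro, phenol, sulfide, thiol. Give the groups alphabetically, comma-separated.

alcohol, aldehyde, alkene, alkyl halide, amide, amine, carboxylic acid, ether

–COOH: carbonyl C bonded to –OH and C → carboxylic acid (the –OH is not a separate alcohol).
pendant –CH2NH2: N on sp³ C, no adjacent C=O → amine.
–C(=O)–N– linkage → amide (the N is not an amine).
pendant –CH2OCH3: C–O–C linkage → ether.
halogen on an sp³ carbon → alkyl halide.
pendant –CHO: carbonyl C bonded to C and H → aldehyde.
C=C double bond → alkene.
pendant –CHO: carbonyl C bonded to C and H → aldehyde.
pendant –CH2OH on an sp³ backbone C → alcohol.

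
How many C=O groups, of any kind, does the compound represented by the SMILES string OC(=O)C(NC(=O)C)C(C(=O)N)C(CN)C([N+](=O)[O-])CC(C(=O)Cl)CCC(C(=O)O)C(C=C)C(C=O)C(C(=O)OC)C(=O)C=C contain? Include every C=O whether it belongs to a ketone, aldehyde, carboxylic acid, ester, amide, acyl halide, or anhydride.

8

HOOC: carboxylic acid, 1 C=O (running total 1).
CH(NHCOCH3): amide, 1 C=O (running total 2).
CH(CONH2): amide, 1 C=O (running total 3).
CH(COCl): acyl halide, 1 C=O (running total 4).
CH(COOH): carboxylic acid, 1 C=O (running total 5).
CH(CHO): aldehyde, 1 C=O (running total 6).
CH(COOCH3): ester, 1 C=O (running total 7).
CO: ketone, 1 C=O (running total 8).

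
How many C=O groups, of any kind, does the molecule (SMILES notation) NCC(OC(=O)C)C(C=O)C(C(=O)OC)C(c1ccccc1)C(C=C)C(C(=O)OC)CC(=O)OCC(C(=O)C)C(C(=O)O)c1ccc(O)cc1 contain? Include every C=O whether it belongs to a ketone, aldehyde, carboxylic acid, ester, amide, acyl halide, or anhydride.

CH(OCOCH3): ester, 1 C=O (running total 1).
CH(CHO): aldehyde, 1 C=O (running total 2).
CH(COOCH3): ester, 1 C=O (running total 3).
CH(COOCH3): ester, 1 C=O (running total 4).
CH2COOCH2: ester, 1 C=O (running total 5).
CH(COCH3): ketone, 1 C=O (running total 6).
CH(COOH): carboxylic acid, 1 C=O (running total 7).

7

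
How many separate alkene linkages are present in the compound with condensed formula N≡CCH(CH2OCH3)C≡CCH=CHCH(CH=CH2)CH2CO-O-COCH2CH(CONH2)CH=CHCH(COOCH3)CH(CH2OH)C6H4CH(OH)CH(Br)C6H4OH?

Taking each segment in turn:
  N≡C: N≡C–: carbon triple-bonded to nitrogen → nitrile.
  CH(CH2OCH3): pendant –CH2OCH3: C–O–C linkage → ether.
  C≡C: C≡C triple bond → alkyne.
  CH=CH: C=C double bond → alkene.
  CH(CH=CH2): pendant –CH=CH2: C=C double bond → alkene.
  CH2CO-O-COCH2: two acyl groups sharing one oxygen, –C(=O)–O–C(=O)– → anhydride.
  CH(CONH2): pendant –CONH2: carbonyl C bonded to C and N → amide.
  CH=CH: C=C double bond → alkene.
  CH(COOCH3): pendant –COOCH3: carbonyl C bonded to C and –OCH3 → ester.
  CH(CH2OH): pendant –CH2OH on an sp³ backbone C → alcohol.
  C6H4: para-disubstituted benzene ring → arene.
  CH(OH): –OH on an sp³ carbon → alcohol (secondary).
  CH(Br): halogen on an sp³ carbon → alkyl halide.
  C6H4OH: –OH attached directly to an aromatic ring → phenol (not alcohol); the ring itself is an arene.
Alkene appears at: CH=CH, CH(CH=CH2), CH=CH → 3.

3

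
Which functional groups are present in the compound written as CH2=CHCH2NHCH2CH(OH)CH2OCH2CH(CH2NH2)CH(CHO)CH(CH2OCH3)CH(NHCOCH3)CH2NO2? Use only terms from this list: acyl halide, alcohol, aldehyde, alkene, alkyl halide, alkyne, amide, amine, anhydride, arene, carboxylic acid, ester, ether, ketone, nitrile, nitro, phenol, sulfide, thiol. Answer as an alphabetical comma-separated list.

alcohol, aldehyde, alkene, amide, amine, ether, nitro

Reading the structure from left to right:
  CH2=CH: C=C double bond → alkene.
  CH2NHCH2: C–N–C with sp³ carbons and no adjacent C=O → amine (secondary).
  CH(OH): –OH on an sp³ carbon → alcohol (secondary).
  CH2OCH2: C–O–C with sp³ carbons on both sides and no adjacent C=O → ether.
  CH(CH2NH2): pendant –CH2NH2: N on sp³ C, no adjacent C=O → amine.
  CH(CHO): pendant –CHO: carbonyl C bonded to C and H → aldehyde.
  CH(CH2OCH3): pendant –CH2OCH3: C–O–C linkage → ether.
  CH(NHCOCH3): pendant –NHC(=O)CH3: N bonded to a carbonyl → amide (not amine).
  CH2NO2: –NO2 on carbon → nitro group.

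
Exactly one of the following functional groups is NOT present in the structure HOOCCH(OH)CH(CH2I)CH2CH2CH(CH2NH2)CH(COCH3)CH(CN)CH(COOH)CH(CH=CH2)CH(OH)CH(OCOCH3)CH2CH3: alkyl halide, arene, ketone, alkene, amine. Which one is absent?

arene

ketone: present (CH(COCH3) — pendant –COCH3: carbonyl C bonded to two carbons → ketone).
alkene: present (CH(CH=CH2) — pendant –CH=CH2: C=C double bond → alkene).
amine: present (CH(CH2NH2) — pendant –CH2NH2: N on sp³ C, no adjacent C=O → amine).
alkyl halide: present (CH(CH2I) — pendant –CH2X: halogen on sp³ carbon → alkyl halide).
arene: no segment matches this pattern.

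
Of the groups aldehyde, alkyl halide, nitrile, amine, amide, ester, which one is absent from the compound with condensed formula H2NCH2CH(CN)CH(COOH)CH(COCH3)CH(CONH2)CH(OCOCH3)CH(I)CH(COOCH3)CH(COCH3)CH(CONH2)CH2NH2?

amine: present (H2NCH2 — –NH2 on an sp³ carbon with no adjacent C=O → amine).
nitrile: present (CH(CN) — pendant –C≡N: nitrile).
alkyl halide: present (CH(I) — halogen on an sp³ carbon → alkyl halide).
amide: present (CH(CONH2) — pendant –CONH2: carbonyl C bonded to C and N → amide).
ester: present (CH(OCOCH3) — pendant –OC(=O)CH3: an acyloxy group → ester).
aldehyde: absent. In CH(COCH3), the carbonyl carbon is bonded to two carbons, so it is a ketone, not an aldehyde. In CH(COOH), the carbonyl carbon bears –OH, not –H, so it is a carboxylic acid.

aldehyde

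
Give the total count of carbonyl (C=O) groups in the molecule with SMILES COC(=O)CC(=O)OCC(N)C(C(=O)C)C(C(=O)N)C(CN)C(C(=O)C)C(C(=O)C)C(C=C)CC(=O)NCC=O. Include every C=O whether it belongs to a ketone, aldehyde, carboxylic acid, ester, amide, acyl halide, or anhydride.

8

CH3OOC: ester, 1 C=O (running total 1).
CH2COOCH2: ester, 1 C=O (running total 2).
CH(COCH3): ketone, 1 C=O (running total 3).
CH(CONH2): amide, 1 C=O (running total 4).
CH(COCH3): ketone, 1 C=O (running total 5).
CH(COCH3): ketone, 1 C=O (running total 6).
CH2CONHCH2: amide, 1 C=O (running total 7).
CHO: aldehyde, 1 C=O (running total 8).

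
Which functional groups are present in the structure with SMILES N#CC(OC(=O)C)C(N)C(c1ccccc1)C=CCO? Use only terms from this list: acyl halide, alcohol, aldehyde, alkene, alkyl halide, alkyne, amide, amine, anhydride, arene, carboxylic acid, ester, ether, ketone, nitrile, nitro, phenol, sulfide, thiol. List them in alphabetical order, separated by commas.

alcohol, alkene, amine, arene, ester, nitrile

Working along the chain:
  N≡C: N≡C–: carbon triple-bonded to nitrogen → nitrile.
  CH(OCOCH3): pendant –OC(=O)CH3: an acyloxy group → ester.
  CH(NH2): –NH2 on an sp³ carbon with no adjacent C=O → amine.
  CH(C6H5): pendant –C6H5: benzene ring → arene.
  CH=CH: C=C double bond → alkene.
  CH2OH: –OH on an sp³ carbon → alcohol.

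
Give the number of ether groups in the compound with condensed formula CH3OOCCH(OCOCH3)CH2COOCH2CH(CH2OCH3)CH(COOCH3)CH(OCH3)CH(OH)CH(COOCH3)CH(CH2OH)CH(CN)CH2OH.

Working along the chain:
  CH3OOC: CH3O–C(=O)–: carbonyl C bonded to C and to –OCH3 → ester (not ketone + ether).
  CH(OCOCH3): pendant –OC(=O)CH3: an acyloxy group → ester.
  CH2COOCH2: –C(=O)–O–C with C on the carbonyl side → ester.
  CH(CH2OCH3): pendant –CH2OCH3: C–O–C linkage → ether.
  CH(COOCH3): pendant –COOCH3: carbonyl C bonded to C and –OCH3 → ester.
  CH(OCH3): pendant –OCH3: C–O–C with sp³ C, no adjacent C=O → ether.
  CH(OH): –OH on an sp³ carbon → alcohol (secondary).
  CH(COOCH3): pendant –COOCH3: carbonyl C bonded to C and –OCH3 → ester.
  CH(CH2OH): pendant –CH2OH on an sp³ backbone C → alcohol.
  CH(CN): pendant –C≡N: nitrile.
  CH2OH: –OH on an sp³ carbon → alcohol.
Ether appears at: CH(CH2OCH3), CH(OCH3) → 2.

2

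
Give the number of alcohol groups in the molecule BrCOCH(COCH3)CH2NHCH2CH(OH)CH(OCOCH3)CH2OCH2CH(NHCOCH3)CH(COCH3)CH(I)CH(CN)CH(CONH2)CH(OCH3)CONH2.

Working along the chain:
  BrCO: –C(=O)Br: carbonyl C bonded to C and to a halogen → acyl halide (not alkyl halide).
  CH(COCH3): pendant –COCH3: carbonyl C bonded to two carbons → ketone.
  CH2NHCH2: C–N–C with sp³ carbons and no adjacent C=O → amine (secondary).
  CH(OH): –OH on an sp³ carbon → alcohol (secondary).
  CH(OCOCH3): pendant –OC(=O)CH3: an acyloxy group → ester.
  CH2OCH2: C–O–C with sp³ carbons on both sides and no adjacent C=O → ether.
  CH(NHCOCH3): pendant –NHC(=O)CH3: N bonded to a carbonyl → amide (not amine).
  CH(COCH3): pendant –COCH3: carbonyl C bonded to two carbons → ketone.
  CH(I): halogen on an sp³ carbon → alkyl halide.
  CH(CN): pendant –C≡N: nitrile.
  CH(CONH2): pendant –CONH2: carbonyl C bonded to C and N → amide.
  CH(OCH3): pendant –OCH3: C–O–C with sp³ C, no adjacent C=O → ether.
  CONH2: –C(=O)NH2: carbonyl C bonded to C and to N → amide (the N is not a separate amine).
Alcohol appears at: CH(OH) → 1.

1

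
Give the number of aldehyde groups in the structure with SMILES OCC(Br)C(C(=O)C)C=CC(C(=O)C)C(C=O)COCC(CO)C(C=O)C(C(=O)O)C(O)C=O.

HO– on an sp³ carbon → alcohol.
halogen on an sp³ carbon → alkyl halide.
pendant –COCH3: carbonyl C bonded to two carbons → ketone.
C=C double bond → alkene.
pendant –COCH3: carbonyl C bonded to two carbons → ketone.
pendant –CHO: carbonyl C bonded to C and H → aldehyde.
C–O–C with sp³ carbons on both sides and no adjacent C=O → ether.
pendant –CH2OH on an sp³ backbone C → alcohol.
pendant –CHO: carbonyl C bonded to C and H → aldehyde.
pendant –COOH: carbonyl C bonded to C and –OH → carboxylic acid.
–OH on an sp³ carbon → alcohol (secondary).
terminal –CHO: carbonyl C bonded to H and C → aldehyde.
Aldehyde appears at: CH(CHO), CH(CHO), CHO → 3.

3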